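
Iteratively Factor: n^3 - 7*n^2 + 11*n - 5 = (n - 1)*(n^2 - 6*n + 5) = (n - 1)^2*(n - 5)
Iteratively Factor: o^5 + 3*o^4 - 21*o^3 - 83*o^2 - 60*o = (o + 3)*(o^4 - 21*o^2 - 20*o) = (o - 5)*(o + 3)*(o^3 + 5*o^2 + 4*o) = (o - 5)*(o + 3)*(o + 4)*(o^2 + o) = (o - 5)*(o + 1)*(o + 3)*(o + 4)*(o)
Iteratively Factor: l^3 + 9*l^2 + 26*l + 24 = (l + 2)*(l^2 + 7*l + 12) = (l + 2)*(l + 3)*(l + 4)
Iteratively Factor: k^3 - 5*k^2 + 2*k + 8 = (k - 2)*(k^2 - 3*k - 4) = (k - 2)*(k + 1)*(k - 4)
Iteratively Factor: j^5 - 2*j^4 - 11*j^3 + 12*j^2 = (j)*(j^4 - 2*j^3 - 11*j^2 + 12*j) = j*(j + 3)*(j^3 - 5*j^2 + 4*j) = j*(j - 4)*(j + 3)*(j^2 - j) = j^2*(j - 4)*(j + 3)*(j - 1)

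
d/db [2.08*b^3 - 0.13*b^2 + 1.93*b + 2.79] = 6.24*b^2 - 0.26*b + 1.93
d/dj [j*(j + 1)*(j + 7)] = 3*j^2 + 16*j + 7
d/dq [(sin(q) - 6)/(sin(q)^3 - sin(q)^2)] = (19*sin(q) + cos(2*q) - 13)*cos(q)/((sin(q) - 1)^2*sin(q)^3)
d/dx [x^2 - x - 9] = 2*x - 1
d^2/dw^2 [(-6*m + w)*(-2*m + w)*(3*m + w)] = -10*m + 6*w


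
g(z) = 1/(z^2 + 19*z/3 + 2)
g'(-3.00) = -0.00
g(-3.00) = -0.12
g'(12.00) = 0.00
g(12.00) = 0.00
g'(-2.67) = -0.02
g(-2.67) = -0.13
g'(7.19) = -0.00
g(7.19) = 0.01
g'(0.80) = -0.13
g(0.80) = 0.13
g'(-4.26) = 0.05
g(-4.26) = -0.15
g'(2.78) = -0.02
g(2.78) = 0.04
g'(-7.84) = 0.05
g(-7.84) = 0.07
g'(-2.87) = -0.01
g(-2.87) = -0.13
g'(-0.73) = -1.12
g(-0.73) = -0.48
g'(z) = (-2*z - 19/3)/(z^2 + 19*z/3 + 2)^2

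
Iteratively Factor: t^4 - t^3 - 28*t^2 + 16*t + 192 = (t - 4)*(t^3 + 3*t^2 - 16*t - 48) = (t - 4)*(t + 4)*(t^2 - t - 12) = (t - 4)^2*(t + 4)*(t + 3)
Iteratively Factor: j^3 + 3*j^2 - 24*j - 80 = (j - 5)*(j^2 + 8*j + 16) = (j - 5)*(j + 4)*(j + 4)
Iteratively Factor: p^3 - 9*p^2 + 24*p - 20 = (p - 2)*(p^2 - 7*p + 10) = (p - 2)^2*(p - 5)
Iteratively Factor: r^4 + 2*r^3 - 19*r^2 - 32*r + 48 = (r - 1)*(r^3 + 3*r^2 - 16*r - 48) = (r - 1)*(r + 4)*(r^2 - r - 12) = (r - 4)*(r - 1)*(r + 4)*(r + 3)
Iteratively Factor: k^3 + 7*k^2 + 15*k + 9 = (k + 3)*(k^2 + 4*k + 3) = (k + 3)^2*(k + 1)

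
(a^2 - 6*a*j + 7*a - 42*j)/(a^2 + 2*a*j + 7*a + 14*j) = (a - 6*j)/(a + 2*j)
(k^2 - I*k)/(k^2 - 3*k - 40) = k*(-k + I)/(-k^2 + 3*k + 40)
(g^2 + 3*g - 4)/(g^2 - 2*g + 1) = (g + 4)/(g - 1)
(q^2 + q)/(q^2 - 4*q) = (q + 1)/(q - 4)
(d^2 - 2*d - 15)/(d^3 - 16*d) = (d^2 - 2*d - 15)/(d*(d^2 - 16))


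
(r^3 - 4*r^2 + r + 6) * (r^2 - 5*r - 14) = r^5 - 9*r^4 + 7*r^3 + 57*r^2 - 44*r - 84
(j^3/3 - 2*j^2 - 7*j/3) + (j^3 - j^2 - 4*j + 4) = 4*j^3/3 - 3*j^2 - 19*j/3 + 4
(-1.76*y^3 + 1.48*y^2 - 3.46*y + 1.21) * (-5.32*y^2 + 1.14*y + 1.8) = 9.3632*y^5 - 9.88*y^4 + 16.9264*y^3 - 7.7176*y^2 - 4.8486*y + 2.178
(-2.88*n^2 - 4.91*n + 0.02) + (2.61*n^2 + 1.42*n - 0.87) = -0.27*n^2 - 3.49*n - 0.85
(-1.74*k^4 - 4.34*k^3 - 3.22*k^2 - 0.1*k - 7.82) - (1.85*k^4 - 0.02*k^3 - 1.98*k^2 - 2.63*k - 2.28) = -3.59*k^4 - 4.32*k^3 - 1.24*k^2 + 2.53*k - 5.54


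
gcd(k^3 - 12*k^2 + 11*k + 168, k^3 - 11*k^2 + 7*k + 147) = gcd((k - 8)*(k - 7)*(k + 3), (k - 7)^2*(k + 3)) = k^2 - 4*k - 21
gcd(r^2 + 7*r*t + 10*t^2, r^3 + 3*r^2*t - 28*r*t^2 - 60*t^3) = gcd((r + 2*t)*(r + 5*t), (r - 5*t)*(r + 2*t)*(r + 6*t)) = r + 2*t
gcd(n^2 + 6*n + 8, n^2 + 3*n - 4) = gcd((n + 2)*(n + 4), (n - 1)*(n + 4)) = n + 4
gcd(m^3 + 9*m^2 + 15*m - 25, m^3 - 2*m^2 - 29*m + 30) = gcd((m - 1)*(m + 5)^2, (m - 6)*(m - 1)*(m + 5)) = m^2 + 4*m - 5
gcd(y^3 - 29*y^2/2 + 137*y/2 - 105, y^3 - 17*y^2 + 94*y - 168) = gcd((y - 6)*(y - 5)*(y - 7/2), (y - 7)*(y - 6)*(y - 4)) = y - 6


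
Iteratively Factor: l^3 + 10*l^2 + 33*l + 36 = (l + 3)*(l^2 + 7*l + 12) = (l + 3)*(l + 4)*(l + 3)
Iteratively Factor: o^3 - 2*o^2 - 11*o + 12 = (o - 1)*(o^2 - o - 12) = (o - 4)*(o - 1)*(o + 3)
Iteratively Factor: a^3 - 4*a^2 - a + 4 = (a - 1)*(a^2 - 3*a - 4) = (a - 1)*(a + 1)*(a - 4)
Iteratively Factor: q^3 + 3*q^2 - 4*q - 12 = (q - 2)*(q^2 + 5*q + 6) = (q - 2)*(q + 3)*(q + 2)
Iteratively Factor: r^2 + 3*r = (r)*(r + 3)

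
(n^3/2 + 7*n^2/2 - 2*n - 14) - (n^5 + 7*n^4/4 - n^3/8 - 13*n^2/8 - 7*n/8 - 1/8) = -n^5 - 7*n^4/4 + 5*n^3/8 + 41*n^2/8 - 9*n/8 - 111/8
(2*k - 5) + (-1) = 2*k - 6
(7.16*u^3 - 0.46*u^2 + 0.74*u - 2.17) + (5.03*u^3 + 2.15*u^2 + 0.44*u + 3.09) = 12.19*u^3 + 1.69*u^2 + 1.18*u + 0.92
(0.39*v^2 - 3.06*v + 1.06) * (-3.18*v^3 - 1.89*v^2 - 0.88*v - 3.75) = -1.2402*v^5 + 8.9937*v^4 + 2.0694*v^3 - 0.7731*v^2 + 10.5422*v - 3.975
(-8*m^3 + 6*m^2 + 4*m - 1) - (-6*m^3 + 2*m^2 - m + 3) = -2*m^3 + 4*m^2 + 5*m - 4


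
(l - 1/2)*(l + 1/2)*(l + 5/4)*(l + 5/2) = l^4 + 15*l^3/4 + 23*l^2/8 - 15*l/16 - 25/32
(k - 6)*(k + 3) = k^2 - 3*k - 18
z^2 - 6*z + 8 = (z - 4)*(z - 2)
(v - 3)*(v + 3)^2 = v^3 + 3*v^2 - 9*v - 27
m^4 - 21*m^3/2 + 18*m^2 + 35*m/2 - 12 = (m - 8)*(m - 3)*(m - 1/2)*(m + 1)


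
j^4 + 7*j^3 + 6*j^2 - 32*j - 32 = (j - 2)*(j + 1)*(j + 4)^2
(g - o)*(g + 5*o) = g^2 + 4*g*o - 5*o^2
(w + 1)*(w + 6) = w^2 + 7*w + 6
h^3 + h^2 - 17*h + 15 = (h - 3)*(h - 1)*(h + 5)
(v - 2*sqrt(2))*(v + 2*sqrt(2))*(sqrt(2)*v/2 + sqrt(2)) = sqrt(2)*v^3/2 + sqrt(2)*v^2 - 4*sqrt(2)*v - 8*sqrt(2)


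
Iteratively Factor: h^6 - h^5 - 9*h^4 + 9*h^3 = (h - 3)*(h^5 + 2*h^4 - 3*h^3) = h*(h - 3)*(h^4 + 2*h^3 - 3*h^2) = h*(h - 3)*(h + 3)*(h^3 - h^2) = h^2*(h - 3)*(h + 3)*(h^2 - h) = h^3*(h - 3)*(h + 3)*(h - 1)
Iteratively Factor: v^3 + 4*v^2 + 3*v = (v + 3)*(v^2 + v) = v*(v + 3)*(v + 1)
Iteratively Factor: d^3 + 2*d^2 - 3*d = (d)*(d^2 + 2*d - 3) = d*(d + 3)*(d - 1)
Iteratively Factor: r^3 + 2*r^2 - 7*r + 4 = (r - 1)*(r^2 + 3*r - 4) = (r - 1)*(r + 4)*(r - 1)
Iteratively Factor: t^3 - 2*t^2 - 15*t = (t + 3)*(t^2 - 5*t) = t*(t + 3)*(t - 5)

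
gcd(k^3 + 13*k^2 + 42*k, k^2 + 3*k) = k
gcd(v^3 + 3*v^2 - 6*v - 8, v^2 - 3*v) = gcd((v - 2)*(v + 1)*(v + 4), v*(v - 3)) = 1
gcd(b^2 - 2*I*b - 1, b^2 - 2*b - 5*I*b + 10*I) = 1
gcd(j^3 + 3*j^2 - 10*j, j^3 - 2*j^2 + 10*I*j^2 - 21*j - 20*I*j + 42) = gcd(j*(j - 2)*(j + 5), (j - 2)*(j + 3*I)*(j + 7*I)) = j - 2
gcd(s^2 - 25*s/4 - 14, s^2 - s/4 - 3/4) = 1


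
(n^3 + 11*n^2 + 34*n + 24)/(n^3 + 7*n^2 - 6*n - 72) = (n + 1)/(n - 3)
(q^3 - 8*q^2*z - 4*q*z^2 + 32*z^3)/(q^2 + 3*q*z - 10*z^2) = (q^2 - 6*q*z - 16*z^2)/(q + 5*z)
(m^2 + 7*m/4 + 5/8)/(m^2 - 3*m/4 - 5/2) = (m + 1/2)/(m - 2)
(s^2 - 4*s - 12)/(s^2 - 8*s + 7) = (s^2 - 4*s - 12)/(s^2 - 8*s + 7)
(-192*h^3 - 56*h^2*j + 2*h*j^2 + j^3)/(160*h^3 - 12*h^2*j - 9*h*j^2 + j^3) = (-6*h - j)/(5*h - j)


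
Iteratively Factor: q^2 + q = (q)*(q + 1)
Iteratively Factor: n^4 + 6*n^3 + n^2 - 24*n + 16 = (n + 4)*(n^3 + 2*n^2 - 7*n + 4) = (n - 1)*(n + 4)*(n^2 + 3*n - 4) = (n - 1)^2*(n + 4)*(n + 4)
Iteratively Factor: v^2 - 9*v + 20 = (v - 4)*(v - 5)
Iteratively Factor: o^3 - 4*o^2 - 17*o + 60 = (o - 5)*(o^2 + o - 12) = (o - 5)*(o - 3)*(o + 4)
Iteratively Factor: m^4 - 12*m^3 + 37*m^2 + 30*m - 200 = (m + 2)*(m^3 - 14*m^2 + 65*m - 100) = (m - 5)*(m + 2)*(m^2 - 9*m + 20) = (m - 5)^2*(m + 2)*(m - 4)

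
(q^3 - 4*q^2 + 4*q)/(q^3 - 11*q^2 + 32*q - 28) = q/(q - 7)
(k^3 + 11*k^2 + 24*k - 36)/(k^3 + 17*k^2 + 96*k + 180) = (k - 1)/(k + 5)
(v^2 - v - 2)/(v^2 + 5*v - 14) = (v + 1)/(v + 7)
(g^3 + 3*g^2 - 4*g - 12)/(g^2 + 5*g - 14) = (g^2 + 5*g + 6)/(g + 7)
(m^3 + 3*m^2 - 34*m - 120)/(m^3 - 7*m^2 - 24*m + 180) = (m + 4)/(m - 6)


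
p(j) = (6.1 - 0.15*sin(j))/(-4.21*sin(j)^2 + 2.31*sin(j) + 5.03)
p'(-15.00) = 12.07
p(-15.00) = 3.55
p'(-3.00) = 1.03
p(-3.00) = 1.32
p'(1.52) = 0.18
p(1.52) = 1.90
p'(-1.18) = -48.19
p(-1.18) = -8.85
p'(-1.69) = 3.95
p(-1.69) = -4.42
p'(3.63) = 3.79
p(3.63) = 2.04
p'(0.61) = 0.48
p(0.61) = 1.21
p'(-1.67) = 3.19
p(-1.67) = -4.35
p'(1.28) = 0.85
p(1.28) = 1.76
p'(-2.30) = 38.17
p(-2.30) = 6.43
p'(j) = (6.1 - 0.15*sin(j))*(8.42*sin(j)*cos(j) - 2.31*cos(j))/(-4.21*sin(j)^2 + 2.31*sin(j) + 5.03)^2 - 0.15*cos(j)/(-4.21*sin(j)^2 + 2.31*sin(j) + 5.03) = (-0.6315*sin(j)^2 + 51.362*sin(j) - 14.8455)*cos(j)/(17.7241*sin(j)^4 - 19.4502*sin(j)^3 - 37.0165*sin(j)^2 + 23.2386*sin(j) + 25.3009)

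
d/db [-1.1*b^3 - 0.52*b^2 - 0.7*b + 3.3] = -3.3*b^2 - 1.04*b - 0.7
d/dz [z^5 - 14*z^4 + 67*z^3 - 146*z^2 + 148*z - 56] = 5*z^4 - 56*z^3 + 201*z^2 - 292*z + 148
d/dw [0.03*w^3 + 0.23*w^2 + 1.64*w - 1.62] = 0.09*w^2 + 0.46*w + 1.64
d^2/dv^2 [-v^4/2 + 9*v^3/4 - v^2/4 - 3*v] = -6*v^2 + 27*v/2 - 1/2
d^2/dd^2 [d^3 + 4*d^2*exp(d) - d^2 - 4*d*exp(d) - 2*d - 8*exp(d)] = 4*d^2*exp(d) + 12*d*exp(d) + 6*d - 8*exp(d) - 2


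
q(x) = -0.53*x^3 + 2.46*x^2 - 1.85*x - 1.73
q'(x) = -1.59*x^2 + 4.92*x - 1.85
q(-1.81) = 12.82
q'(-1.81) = -15.96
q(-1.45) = 7.74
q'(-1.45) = -12.33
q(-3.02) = 40.89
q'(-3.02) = -31.21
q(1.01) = -1.64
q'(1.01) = 1.50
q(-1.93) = 14.81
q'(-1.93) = -17.27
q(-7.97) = 437.59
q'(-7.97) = -142.06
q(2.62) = 0.78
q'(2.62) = 0.13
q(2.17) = 0.42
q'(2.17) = 1.34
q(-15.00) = 2368.27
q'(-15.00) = -433.40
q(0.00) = -1.73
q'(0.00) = -1.85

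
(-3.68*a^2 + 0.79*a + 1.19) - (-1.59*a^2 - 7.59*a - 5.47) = -2.09*a^2 + 8.38*a + 6.66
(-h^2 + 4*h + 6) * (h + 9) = -h^3 - 5*h^2 + 42*h + 54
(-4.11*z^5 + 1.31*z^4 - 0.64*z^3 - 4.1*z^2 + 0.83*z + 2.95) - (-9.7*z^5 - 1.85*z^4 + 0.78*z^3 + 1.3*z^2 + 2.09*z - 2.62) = 5.59*z^5 + 3.16*z^4 - 1.42*z^3 - 5.4*z^2 - 1.26*z + 5.57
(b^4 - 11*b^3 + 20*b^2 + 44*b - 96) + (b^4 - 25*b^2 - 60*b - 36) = 2*b^4 - 11*b^3 - 5*b^2 - 16*b - 132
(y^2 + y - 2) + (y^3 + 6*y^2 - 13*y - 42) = y^3 + 7*y^2 - 12*y - 44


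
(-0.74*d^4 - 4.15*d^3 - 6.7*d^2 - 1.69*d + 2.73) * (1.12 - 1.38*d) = 1.0212*d^5 + 4.8982*d^4 + 4.598*d^3 - 5.1718*d^2 - 5.6602*d + 3.0576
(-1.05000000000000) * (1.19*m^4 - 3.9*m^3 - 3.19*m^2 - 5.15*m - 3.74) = -1.2495*m^4 + 4.095*m^3 + 3.3495*m^2 + 5.4075*m + 3.927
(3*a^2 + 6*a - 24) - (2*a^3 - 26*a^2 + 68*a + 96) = -2*a^3 + 29*a^2 - 62*a - 120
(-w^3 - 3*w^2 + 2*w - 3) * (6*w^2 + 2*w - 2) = -6*w^5 - 20*w^4 + 8*w^3 - 8*w^2 - 10*w + 6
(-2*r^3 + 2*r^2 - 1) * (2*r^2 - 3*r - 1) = -4*r^5 + 10*r^4 - 4*r^3 - 4*r^2 + 3*r + 1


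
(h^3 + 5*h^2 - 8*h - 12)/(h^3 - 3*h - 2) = (h + 6)/(h + 1)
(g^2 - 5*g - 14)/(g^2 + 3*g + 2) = (g - 7)/(g + 1)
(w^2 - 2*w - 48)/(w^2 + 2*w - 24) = (w - 8)/(w - 4)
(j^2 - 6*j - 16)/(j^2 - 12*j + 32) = (j + 2)/(j - 4)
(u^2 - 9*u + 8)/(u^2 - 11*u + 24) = (u - 1)/(u - 3)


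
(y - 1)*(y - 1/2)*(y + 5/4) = y^3 - y^2/4 - 11*y/8 + 5/8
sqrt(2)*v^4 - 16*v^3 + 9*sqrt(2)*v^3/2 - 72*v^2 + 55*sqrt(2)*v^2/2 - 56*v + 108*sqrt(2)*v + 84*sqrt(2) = (v + 7/2)*(v - 6*sqrt(2))*(v - 2*sqrt(2))*(sqrt(2)*v + sqrt(2))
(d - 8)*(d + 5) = d^2 - 3*d - 40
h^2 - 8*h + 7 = (h - 7)*(h - 1)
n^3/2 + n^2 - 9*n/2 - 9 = (n/2 + 1)*(n - 3)*(n + 3)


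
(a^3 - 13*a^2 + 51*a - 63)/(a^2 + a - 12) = (a^2 - 10*a + 21)/(a + 4)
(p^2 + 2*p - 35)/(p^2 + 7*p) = (p - 5)/p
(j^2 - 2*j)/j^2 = (j - 2)/j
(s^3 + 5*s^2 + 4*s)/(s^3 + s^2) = (s + 4)/s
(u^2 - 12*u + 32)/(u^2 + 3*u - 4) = (u^2 - 12*u + 32)/(u^2 + 3*u - 4)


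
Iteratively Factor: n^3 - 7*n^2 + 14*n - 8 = (n - 4)*(n^2 - 3*n + 2) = (n - 4)*(n - 2)*(n - 1)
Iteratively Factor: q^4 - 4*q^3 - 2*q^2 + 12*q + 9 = (q + 1)*(q^3 - 5*q^2 + 3*q + 9) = (q + 1)^2*(q^2 - 6*q + 9) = (q - 3)*(q + 1)^2*(q - 3)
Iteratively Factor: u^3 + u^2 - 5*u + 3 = (u - 1)*(u^2 + 2*u - 3) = (u - 1)*(u + 3)*(u - 1)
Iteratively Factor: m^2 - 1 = (m - 1)*(m + 1)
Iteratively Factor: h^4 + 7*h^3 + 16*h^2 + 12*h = (h + 2)*(h^3 + 5*h^2 + 6*h) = (h + 2)^2*(h^2 + 3*h) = (h + 2)^2*(h + 3)*(h)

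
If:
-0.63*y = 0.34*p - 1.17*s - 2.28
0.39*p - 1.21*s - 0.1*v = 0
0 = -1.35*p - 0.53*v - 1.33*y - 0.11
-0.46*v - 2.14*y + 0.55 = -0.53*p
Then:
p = 5.31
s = 4.88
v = -38.39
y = 9.82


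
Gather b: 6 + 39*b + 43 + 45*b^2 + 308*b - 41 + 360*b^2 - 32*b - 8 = 405*b^2 + 315*b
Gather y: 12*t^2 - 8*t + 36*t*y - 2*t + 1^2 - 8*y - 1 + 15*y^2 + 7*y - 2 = 12*t^2 - 10*t + 15*y^2 + y*(36*t - 1) - 2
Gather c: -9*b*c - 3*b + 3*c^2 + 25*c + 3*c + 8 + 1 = -3*b + 3*c^2 + c*(28 - 9*b) + 9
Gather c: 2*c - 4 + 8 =2*c + 4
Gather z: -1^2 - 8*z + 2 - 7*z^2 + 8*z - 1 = -7*z^2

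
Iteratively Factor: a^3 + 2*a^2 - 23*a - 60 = (a + 4)*(a^2 - 2*a - 15) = (a - 5)*(a + 4)*(a + 3)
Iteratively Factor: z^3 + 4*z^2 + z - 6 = (z - 1)*(z^2 + 5*z + 6) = (z - 1)*(z + 2)*(z + 3)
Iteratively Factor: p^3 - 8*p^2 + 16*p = (p - 4)*(p^2 - 4*p) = p*(p - 4)*(p - 4)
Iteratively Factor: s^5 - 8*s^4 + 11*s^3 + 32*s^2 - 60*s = (s - 2)*(s^4 - 6*s^3 - s^2 + 30*s) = (s - 5)*(s - 2)*(s^3 - s^2 - 6*s) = (s - 5)*(s - 2)*(s + 2)*(s^2 - 3*s) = (s - 5)*(s - 3)*(s - 2)*(s + 2)*(s)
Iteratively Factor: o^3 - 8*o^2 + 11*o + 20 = (o - 4)*(o^2 - 4*o - 5) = (o - 4)*(o + 1)*(o - 5)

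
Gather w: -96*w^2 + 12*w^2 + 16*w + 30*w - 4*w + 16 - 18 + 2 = -84*w^2 + 42*w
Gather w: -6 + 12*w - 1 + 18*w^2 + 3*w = 18*w^2 + 15*w - 7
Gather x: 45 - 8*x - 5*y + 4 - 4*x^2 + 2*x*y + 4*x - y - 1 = -4*x^2 + x*(2*y - 4) - 6*y + 48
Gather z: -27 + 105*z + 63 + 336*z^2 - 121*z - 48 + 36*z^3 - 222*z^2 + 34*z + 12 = 36*z^3 + 114*z^2 + 18*z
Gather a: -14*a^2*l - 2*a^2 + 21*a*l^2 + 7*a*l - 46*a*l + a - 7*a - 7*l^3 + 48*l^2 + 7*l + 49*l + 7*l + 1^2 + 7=a^2*(-14*l - 2) + a*(21*l^2 - 39*l - 6) - 7*l^3 + 48*l^2 + 63*l + 8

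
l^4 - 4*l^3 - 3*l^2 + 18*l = l*(l - 3)^2*(l + 2)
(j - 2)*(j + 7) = j^2 + 5*j - 14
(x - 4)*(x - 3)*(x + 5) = x^3 - 2*x^2 - 23*x + 60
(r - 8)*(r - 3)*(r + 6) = r^3 - 5*r^2 - 42*r + 144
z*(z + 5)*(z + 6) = z^3 + 11*z^2 + 30*z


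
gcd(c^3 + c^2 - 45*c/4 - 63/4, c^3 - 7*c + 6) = c + 3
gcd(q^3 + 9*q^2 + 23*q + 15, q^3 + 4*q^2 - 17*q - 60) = q^2 + 8*q + 15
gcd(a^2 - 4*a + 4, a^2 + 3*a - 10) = a - 2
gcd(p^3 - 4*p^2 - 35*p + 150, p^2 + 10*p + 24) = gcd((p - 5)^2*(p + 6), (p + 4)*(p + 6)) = p + 6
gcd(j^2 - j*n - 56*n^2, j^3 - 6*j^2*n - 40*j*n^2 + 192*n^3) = j - 8*n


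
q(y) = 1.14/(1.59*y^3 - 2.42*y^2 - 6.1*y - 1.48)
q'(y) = 1.14*(-4.77*y^2 + 4.84*y + 6.1)/(1.59*y^3 - 2.42*y^2 - 6.1*y - 1.48)^2 = (-5.4378*y^2 + 5.5176*y + 6.954)/(-1.59*y^3 + 2.42*y^2 + 6.1*y + 1.48)^2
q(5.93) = 0.01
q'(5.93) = -0.00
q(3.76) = 0.04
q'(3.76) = -0.07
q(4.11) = 0.03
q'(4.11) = -0.03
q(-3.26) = -0.02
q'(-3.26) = -0.02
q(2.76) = -0.34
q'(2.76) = -1.74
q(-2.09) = -0.08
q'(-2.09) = -0.15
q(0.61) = -0.20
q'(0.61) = 0.25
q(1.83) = -0.10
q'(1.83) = -0.01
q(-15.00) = -0.00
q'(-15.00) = -0.00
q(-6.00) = -0.00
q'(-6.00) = -0.00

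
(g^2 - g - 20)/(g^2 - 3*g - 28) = (g - 5)/(g - 7)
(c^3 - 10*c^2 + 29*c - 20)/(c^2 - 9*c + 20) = c - 1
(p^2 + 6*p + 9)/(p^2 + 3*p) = (p + 3)/p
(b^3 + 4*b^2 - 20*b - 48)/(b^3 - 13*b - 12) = (b^2 + 8*b + 12)/(b^2 + 4*b + 3)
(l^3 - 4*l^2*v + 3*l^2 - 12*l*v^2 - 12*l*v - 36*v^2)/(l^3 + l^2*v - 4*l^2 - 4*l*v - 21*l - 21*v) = (l^2 - 4*l*v - 12*v^2)/(l^2 + l*v - 7*l - 7*v)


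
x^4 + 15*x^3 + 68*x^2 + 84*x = x*(x + 2)*(x + 6)*(x + 7)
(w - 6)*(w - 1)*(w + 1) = w^3 - 6*w^2 - w + 6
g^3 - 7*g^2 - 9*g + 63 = (g - 7)*(g - 3)*(g + 3)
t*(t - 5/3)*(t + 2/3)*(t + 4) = t^4 + 3*t^3 - 46*t^2/9 - 40*t/9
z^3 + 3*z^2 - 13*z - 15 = (z - 3)*(z + 1)*(z + 5)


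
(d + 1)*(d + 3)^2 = d^3 + 7*d^2 + 15*d + 9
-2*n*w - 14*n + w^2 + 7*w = (-2*n + w)*(w + 7)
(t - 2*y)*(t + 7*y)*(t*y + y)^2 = t^4*y^2 + 5*t^3*y^3 + 2*t^3*y^2 - 14*t^2*y^4 + 10*t^2*y^3 + t^2*y^2 - 28*t*y^4 + 5*t*y^3 - 14*y^4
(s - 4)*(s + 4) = s^2 - 16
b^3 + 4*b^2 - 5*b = b*(b - 1)*(b + 5)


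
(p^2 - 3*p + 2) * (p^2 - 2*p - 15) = p^4 - 5*p^3 - 7*p^2 + 41*p - 30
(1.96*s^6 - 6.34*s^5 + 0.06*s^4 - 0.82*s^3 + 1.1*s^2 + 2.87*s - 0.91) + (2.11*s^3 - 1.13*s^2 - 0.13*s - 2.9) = 1.96*s^6 - 6.34*s^5 + 0.06*s^4 + 1.29*s^3 - 0.0299999999999998*s^2 + 2.74*s - 3.81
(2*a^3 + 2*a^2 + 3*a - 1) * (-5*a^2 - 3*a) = -10*a^5 - 16*a^4 - 21*a^3 - 4*a^2 + 3*a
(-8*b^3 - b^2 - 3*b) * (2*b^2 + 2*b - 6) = -16*b^5 - 18*b^4 + 40*b^3 + 18*b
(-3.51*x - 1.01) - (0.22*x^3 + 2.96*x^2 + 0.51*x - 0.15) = -0.22*x^3 - 2.96*x^2 - 4.02*x - 0.86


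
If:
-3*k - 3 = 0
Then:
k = -1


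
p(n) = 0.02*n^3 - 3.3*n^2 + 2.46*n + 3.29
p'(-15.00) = 114.96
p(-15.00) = -843.61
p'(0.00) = 2.46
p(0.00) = 3.29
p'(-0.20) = 3.78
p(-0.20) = 2.67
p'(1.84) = -9.48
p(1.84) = -3.23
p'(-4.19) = 31.17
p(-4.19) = -66.42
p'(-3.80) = 28.41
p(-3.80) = -54.81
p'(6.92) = -40.34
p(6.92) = -131.08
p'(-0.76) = 7.51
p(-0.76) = -0.49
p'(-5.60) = 41.30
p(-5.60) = -117.49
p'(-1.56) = 12.90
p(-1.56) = -8.65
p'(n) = 0.06*n^2 - 6.6*n + 2.46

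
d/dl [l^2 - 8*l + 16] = 2*l - 8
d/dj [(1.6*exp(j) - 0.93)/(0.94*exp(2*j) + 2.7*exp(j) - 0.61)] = (-1.504*exp(2*j) + 1.7484*exp(j) + 1.535)*exp(j)/(0.8836*exp(4*j) + 5.076*exp(3*j) + 6.1432*exp(2*j) - 3.294*exp(j) + 0.3721)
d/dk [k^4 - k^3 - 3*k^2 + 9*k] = 4*k^3 - 3*k^2 - 6*k + 9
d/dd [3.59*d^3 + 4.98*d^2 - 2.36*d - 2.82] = 10.77*d^2 + 9.96*d - 2.36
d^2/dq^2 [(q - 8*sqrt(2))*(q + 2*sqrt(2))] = 2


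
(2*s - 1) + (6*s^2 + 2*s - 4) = 6*s^2 + 4*s - 5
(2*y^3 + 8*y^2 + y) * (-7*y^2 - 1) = -14*y^5 - 56*y^4 - 9*y^3 - 8*y^2 - y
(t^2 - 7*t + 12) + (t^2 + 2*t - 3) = 2*t^2 - 5*t + 9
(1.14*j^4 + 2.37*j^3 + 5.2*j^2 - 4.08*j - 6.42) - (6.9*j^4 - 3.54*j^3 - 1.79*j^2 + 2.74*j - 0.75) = -5.76*j^4 + 5.91*j^3 + 6.99*j^2 - 6.82*j - 5.67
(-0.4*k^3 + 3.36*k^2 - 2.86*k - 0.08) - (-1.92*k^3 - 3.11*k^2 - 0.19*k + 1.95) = 1.52*k^3 + 6.47*k^2 - 2.67*k - 2.03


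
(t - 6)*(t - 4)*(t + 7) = t^3 - 3*t^2 - 46*t + 168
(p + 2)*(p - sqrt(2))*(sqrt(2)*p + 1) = sqrt(2)*p^3 - p^2 + 2*sqrt(2)*p^2 - 2*p - sqrt(2)*p - 2*sqrt(2)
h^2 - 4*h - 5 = (h - 5)*(h + 1)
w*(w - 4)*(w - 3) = w^3 - 7*w^2 + 12*w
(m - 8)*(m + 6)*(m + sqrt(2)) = m^3 - 2*m^2 + sqrt(2)*m^2 - 48*m - 2*sqrt(2)*m - 48*sqrt(2)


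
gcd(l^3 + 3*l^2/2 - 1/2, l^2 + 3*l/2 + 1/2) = l + 1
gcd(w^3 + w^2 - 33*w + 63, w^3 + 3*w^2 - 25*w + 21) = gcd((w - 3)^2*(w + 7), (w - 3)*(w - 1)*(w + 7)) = w^2 + 4*w - 21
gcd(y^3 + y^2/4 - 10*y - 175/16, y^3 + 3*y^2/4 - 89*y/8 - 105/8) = y^2 - 9*y/4 - 35/8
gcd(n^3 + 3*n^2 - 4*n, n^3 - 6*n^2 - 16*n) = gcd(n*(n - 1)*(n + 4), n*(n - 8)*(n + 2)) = n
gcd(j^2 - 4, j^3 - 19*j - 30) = j + 2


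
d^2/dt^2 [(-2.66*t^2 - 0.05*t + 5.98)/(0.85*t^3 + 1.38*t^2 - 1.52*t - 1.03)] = (-3.84370000000001*t^6 - 0.216750000000019*t^5 + 30.87438*t^4 + 68.150148*t^3 - 1.23793200000001*t^2 - 44.275368*t + 39.1449)/(0.614125*t^9 + 2.99115*t^8 + 1.56162*t^7 - 10.302213*t^6 - 10.041684*t^5 + 11.66502*t^4 + 12.156655*t^3 - 2.74701*t^2 - 4.837704*t - 1.092727)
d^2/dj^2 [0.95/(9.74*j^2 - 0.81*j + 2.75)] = (-180.24844*j^2 + 14.98986*j + 0.95*(19.48*j - 0.81)*(38.96*j - 1.62) - 50.8915)/(9.74*j^2 - 0.81*j + 2.75)^3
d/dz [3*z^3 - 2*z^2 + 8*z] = 9*z^2 - 4*z + 8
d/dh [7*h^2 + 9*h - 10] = 14*h + 9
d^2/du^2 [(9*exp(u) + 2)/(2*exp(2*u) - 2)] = (9*exp(4*u) + 8*exp(3*u) + 54*exp(2*u) + 8*exp(u) + 9)*exp(u)/(2*(exp(6*u) - 3*exp(4*u) + 3*exp(2*u) - 1))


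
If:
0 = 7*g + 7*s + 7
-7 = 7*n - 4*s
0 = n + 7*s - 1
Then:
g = -67/53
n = -45/53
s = 14/53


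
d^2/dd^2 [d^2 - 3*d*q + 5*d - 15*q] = 2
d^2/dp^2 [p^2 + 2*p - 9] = 2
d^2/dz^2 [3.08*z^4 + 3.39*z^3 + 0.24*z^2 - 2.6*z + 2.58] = 36.96*z^2 + 20.34*z + 0.48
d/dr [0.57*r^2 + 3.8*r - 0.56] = 1.14*r + 3.8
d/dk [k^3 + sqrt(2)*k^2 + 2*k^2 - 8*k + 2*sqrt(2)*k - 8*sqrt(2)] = 3*k^2 + 2*sqrt(2)*k + 4*k - 8 + 2*sqrt(2)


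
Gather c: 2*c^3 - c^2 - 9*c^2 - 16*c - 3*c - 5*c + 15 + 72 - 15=2*c^3 - 10*c^2 - 24*c + 72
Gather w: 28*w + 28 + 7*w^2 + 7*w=7*w^2 + 35*w + 28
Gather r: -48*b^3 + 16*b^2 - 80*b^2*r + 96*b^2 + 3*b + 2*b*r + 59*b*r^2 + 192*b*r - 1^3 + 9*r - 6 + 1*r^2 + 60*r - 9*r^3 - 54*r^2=-48*b^3 + 112*b^2 + 3*b - 9*r^3 + r^2*(59*b - 53) + r*(-80*b^2 + 194*b + 69) - 7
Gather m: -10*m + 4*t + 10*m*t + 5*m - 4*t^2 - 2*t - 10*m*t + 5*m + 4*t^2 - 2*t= 0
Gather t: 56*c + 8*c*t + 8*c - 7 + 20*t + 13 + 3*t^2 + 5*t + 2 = 64*c + 3*t^2 + t*(8*c + 25) + 8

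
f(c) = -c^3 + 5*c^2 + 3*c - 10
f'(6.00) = -45.00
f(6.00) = -28.00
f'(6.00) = -45.00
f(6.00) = -28.00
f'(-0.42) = -1.73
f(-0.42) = -10.30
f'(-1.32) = -15.43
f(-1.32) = -2.95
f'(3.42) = 2.11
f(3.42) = 18.74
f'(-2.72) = -46.40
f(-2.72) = 38.96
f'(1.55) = 11.29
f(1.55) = 2.94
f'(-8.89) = -323.00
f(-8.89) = 1061.09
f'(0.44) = 6.82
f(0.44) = -7.80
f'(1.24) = 10.79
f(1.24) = -0.50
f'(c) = -3*c^2 + 10*c + 3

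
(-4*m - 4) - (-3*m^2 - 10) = 3*m^2 - 4*m + 6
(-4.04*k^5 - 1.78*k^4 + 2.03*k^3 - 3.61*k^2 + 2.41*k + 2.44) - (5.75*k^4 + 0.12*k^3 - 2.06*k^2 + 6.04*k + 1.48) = -4.04*k^5 - 7.53*k^4 + 1.91*k^3 - 1.55*k^2 - 3.63*k + 0.96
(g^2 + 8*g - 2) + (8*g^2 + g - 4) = 9*g^2 + 9*g - 6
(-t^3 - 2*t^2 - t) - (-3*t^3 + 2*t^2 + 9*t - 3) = 2*t^3 - 4*t^2 - 10*t + 3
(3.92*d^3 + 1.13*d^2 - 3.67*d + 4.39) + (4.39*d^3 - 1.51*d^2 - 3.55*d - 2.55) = 8.31*d^3 - 0.38*d^2 - 7.22*d + 1.84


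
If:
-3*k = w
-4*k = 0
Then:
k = 0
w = 0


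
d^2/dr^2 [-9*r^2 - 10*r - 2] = -18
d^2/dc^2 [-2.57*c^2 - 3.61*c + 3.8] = -5.14000000000000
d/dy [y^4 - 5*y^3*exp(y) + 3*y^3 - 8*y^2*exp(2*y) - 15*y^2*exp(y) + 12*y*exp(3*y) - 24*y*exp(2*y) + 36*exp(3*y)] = -5*y^3*exp(y) + 4*y^3 - 16*y^2*exp(2*y) - 30*y^2*exp(y) + 9*y^2 + 36*y*exp(3*y) - 64*y*exp(2*y) - 30*y*exp(y) + 120*exp(3*y) - 24*exp(2*y)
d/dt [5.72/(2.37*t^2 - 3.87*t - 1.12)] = (22.1364 - 27.1128*t)/(-2.37*t^2 + 3.87*t + 1.12)^2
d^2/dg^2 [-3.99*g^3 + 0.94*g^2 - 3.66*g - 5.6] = 1.88 - 23.94*g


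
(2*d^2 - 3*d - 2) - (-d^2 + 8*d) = 3*d^2 - 11*d - 2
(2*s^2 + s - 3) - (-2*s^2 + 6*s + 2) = 4*s^2 - 5*s - 5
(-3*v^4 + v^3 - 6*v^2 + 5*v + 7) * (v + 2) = -3*v^5 - 5*v^4 - 4*v^3 - 7*v^2 + 17*v + 14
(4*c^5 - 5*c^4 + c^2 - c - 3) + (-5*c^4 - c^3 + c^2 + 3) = 4*c^5 - 10*c^4 - c^3 + 2*c^2 - c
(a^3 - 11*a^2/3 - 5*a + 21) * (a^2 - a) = a^5 - 14*a^4/3 - 4*a^3/3 + 26*a^2 - 21*a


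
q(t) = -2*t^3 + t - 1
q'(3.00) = -53.00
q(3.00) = -52.00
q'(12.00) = -863.00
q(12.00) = -3445.00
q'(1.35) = -9.94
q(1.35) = -4.57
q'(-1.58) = -13.98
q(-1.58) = 5.31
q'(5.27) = -165.64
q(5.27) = -288.46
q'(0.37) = 0.18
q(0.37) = -0.73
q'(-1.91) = -20.89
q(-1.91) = 11.03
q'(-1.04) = -5.49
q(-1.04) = 0.21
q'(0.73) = -2.20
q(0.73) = -1.05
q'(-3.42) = -69.18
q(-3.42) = 75.58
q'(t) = 1 - 6*t^2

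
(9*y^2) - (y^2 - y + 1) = 8*y^2 + y - 1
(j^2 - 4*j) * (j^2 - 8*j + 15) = j^4 - 12*j^3 + 47*j^2 - 60*j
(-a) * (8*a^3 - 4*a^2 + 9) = -8*a^4 + 4*a^3 - 9*a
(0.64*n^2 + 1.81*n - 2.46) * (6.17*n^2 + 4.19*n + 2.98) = 3.9488*n^4 + 13.8493*n^3 - 5.6871*n^2 - 4.9136*n - 7.3308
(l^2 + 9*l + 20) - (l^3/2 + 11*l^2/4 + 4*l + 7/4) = -l^3/2 - 7*l^2/4 + 5*l + 73/4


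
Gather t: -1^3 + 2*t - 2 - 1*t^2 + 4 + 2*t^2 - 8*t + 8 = t^2 - 6*t + 9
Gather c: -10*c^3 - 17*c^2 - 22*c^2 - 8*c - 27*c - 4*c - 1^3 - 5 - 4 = -10*c^3 - 39*c^2 - 39*c - 10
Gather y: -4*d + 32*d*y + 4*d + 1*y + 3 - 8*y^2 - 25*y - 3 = -8*y^2 + y*(32*d - 24)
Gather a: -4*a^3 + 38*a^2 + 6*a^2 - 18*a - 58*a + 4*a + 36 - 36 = -4*a^3 + 44*a^2 - 72*a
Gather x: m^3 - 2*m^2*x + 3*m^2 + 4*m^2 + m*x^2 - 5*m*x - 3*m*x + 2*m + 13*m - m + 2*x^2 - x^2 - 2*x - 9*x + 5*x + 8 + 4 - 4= m^3 + 7*m^2 + 14*m + x^2*(m + 1) + x*(-2*m^2 - 8*m - 6) + 8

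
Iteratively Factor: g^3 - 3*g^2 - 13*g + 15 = (g - 5)*(g^2 + 2*g - 3) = (g - 5)*(g + 3)*(g - 1)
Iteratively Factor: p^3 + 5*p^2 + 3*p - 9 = (p - 1)*(p^2 + 6*p + 9) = (p - 1)*(p + 3)*(p + 3)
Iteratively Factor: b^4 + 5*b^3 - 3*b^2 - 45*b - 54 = (b - 3)*(b^3 + 8*b^2 + 21*b + 18) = (b - 3)*(b + 2)*(b^2 + 6*b + 9) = (b - 3)*(b + 2)*(b + 3)*(b + 3)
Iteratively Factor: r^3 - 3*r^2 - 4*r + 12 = (r + 2)*(r^2 - 5*r + 6) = (r - 3)*(r + 2)*(r - 2)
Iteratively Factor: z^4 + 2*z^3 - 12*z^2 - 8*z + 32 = (z - 2)*(z^3 + 4*z^2 - 4*z - 16) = (z - 2)*(z + 2)*(z^2 + 2*z - 8) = (z - 2)*(z + 2)*(z + 4)*(z - 2)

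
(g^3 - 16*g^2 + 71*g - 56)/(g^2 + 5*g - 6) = (g^2 - 15*g + 56)/(g + 6)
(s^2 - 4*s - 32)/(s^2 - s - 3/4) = 4*(-s^2 + 4*s + 32)/(-4*s^2 + 4*s + 3)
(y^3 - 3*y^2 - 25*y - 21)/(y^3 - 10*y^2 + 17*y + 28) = (y + 3)/(y - 4)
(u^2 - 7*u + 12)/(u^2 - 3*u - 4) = (u - 3)/(u + 1)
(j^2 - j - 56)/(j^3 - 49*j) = (j - 8)/(j*(j - 7))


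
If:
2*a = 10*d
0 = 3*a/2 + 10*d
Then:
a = 0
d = 0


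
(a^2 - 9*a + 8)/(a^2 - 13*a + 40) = (a - 1)/(a - 5)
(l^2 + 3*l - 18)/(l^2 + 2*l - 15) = (l + 6)/(l + 5)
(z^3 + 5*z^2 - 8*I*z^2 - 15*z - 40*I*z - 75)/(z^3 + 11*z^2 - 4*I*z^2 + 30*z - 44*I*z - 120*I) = (z^2 - 8*I*z - 15)/(z^2 + z*(6 - 4*I) - 24*I)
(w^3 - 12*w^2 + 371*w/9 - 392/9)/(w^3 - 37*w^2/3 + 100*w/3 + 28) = (9*w^2 - 45*w + 56)/(3*(3*w^2 - 16*w - 12))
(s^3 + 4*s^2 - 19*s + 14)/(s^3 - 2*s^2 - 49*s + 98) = (s - 1)/(s - 7)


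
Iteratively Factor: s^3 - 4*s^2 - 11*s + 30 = (s - 5)*(s^2 + s - 6) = (s - 5)*(s + 3)*(s - 2)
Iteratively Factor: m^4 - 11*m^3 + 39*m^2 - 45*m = (m - 5)*(m^3 - 6*m^2 + 9*m) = m*(m - 5)*(m^2 - 6*m + 9) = m*(m - 5)*(m - 3)*(m - 3)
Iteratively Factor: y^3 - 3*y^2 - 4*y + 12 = (y - 3)*(y^2 - 4) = (y - 3)*(y - 2)*(y + 2)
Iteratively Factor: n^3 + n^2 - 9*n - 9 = (n + 3)*(n^2 - 2*n - 3) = (n - 3)*(n + 3)*(n + 1)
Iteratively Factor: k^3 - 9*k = (k)*(k^2 - 9) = k*(k + 3)*(k - 3)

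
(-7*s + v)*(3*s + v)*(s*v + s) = -21*s^3*v - 21*s^3 - 4*s^2*v^2 - 4*s^2*v + s*v^3 + s*v^2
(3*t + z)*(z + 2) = 3*t*z + 6*t + z^2 + 2*z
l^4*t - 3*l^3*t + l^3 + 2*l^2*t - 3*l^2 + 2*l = l*(l - 2)*(l - 1)*(l*t + 1)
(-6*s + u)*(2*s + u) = -12*s^2 - 4*s*u + u^2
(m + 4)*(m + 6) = m^2 + 10*m + 24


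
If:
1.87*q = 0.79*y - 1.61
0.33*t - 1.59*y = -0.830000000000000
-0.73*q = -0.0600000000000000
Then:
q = 0.08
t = 8.24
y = 2.23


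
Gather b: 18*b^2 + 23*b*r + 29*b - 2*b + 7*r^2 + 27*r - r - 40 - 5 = 18*b^2 + b*(23*r + 27) + 7*r^2 + 26*r - 45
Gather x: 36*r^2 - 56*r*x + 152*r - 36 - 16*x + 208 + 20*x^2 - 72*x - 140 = 36*r^2 + 152*r + 20*x^2 + x*(-56*r - 88) + 32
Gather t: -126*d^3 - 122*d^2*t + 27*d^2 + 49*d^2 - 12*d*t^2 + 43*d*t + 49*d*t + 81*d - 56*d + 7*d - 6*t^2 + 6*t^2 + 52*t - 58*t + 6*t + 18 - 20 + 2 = -126*d^3 + 76*d^2 - 12*d*t^2 + 32*d + t*(-122*d^2 + 92*d)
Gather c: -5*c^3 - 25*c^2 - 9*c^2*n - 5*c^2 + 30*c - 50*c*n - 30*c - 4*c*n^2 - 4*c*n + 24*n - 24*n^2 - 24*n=-5*c^3 + c^2*(-9*n - 30) + c*(-4*n^2 - 54*n) - 24*n^2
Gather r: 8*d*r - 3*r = r*(8*d - 3)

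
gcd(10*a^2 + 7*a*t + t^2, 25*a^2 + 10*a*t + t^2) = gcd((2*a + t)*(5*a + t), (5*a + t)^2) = 5*a + t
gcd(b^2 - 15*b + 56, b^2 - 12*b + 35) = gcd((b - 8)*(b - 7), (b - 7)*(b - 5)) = b - 7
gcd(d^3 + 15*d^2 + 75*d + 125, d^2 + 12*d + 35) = d + 5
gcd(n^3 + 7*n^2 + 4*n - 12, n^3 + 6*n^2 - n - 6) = n^2 + 5*n - 6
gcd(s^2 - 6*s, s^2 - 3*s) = s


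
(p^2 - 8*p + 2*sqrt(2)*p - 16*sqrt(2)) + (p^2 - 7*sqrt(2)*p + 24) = 2*p^2 - 8*p - 5*sqrt(2)*p - 16*sqrt(2) + 24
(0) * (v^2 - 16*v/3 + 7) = 0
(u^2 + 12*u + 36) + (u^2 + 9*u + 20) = 2*u^2 + 21*u + 56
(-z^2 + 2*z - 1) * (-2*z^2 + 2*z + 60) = 2*z^4 - 6*z^3 - 54*z^2 + 118*z - 60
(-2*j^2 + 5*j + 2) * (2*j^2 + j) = -4*j^4 + 8*j^3 + 9*j^2 + 2*j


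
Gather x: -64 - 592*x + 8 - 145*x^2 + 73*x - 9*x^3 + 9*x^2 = -9*x^3 - 136*x^2 - 519*x - 56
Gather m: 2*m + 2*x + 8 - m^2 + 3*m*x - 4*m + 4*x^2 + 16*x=-m^2 + m*(3*x - 2) + 4*x^2 + 18*x + 8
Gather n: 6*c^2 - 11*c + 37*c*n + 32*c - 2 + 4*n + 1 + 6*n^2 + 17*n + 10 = 6*c^2 + 21*c + 6*n^2 + n*(37*c + 21) + 9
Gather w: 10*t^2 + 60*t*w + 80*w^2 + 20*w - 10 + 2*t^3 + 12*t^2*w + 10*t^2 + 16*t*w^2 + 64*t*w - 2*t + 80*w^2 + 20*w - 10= 2*t^3 + 20*t^2 - 2*t + w^2*(16*t + 160) + w*(12*t^2 + 124*t + 40) - 20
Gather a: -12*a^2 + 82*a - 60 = -12*a^2 + 82*a - 60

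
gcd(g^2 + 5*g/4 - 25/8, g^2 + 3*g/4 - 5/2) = g - 5/4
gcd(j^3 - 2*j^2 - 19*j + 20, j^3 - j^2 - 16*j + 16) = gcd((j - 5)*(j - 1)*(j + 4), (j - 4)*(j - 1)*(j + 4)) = j^2 + 3*j - 4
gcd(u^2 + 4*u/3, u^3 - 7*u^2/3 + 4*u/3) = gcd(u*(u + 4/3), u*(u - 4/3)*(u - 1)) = u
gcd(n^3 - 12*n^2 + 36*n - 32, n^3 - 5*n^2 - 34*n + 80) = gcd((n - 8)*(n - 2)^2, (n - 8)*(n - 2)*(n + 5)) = n^2 - 10*n + 16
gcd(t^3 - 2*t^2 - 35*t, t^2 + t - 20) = t + 5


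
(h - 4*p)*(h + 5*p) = h^2 + h*p - 20*p^2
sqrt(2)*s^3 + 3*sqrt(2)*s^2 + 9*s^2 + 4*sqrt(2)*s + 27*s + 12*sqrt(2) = (s + 3)*(s + 4*sqrt(2))*(sqrt(2)*s + 1)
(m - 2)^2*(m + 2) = m^3 - 2*m^2 - 4*m + 8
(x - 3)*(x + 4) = x^2 + x - 12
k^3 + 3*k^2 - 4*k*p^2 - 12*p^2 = (k + 3)*(k - 2*p)*(k + 2*p)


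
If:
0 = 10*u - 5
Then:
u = 1/2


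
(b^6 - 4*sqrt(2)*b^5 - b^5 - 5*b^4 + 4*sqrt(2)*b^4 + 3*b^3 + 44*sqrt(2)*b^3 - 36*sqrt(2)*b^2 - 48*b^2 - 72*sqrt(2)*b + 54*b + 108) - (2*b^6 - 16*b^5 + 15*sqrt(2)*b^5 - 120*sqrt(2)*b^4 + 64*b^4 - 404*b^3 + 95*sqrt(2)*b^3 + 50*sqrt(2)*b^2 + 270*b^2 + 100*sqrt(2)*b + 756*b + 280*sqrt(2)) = -b^6 - 19*sqrt(2)*b^5 + 15*b^5 - 69*b^4 + 124*sqrt(2)*b^4 - 51*sqrt(2)*b^3 + 407*b^3 - 318*b^2 - 86*sqrt(2)*b^2 - 702*b - 172*sqrt(2)*b - 280*sqrt(2) + 108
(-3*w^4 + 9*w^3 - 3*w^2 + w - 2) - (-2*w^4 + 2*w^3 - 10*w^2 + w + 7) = -w^4 + 7*w^3 + 7*w^2 - 9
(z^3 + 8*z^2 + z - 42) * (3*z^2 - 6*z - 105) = 3*z^5 + 18*z^4 - 150*z^3 - 972*z^2 + 147*z + 4410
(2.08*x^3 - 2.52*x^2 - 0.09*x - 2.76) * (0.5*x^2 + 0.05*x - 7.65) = 1.04*x^5 - 1.156*x^4 - 16.083*x^3 + 17.8935*x^2 + 0.5505*x + 21.114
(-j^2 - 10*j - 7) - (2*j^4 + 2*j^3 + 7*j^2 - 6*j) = -2*j^4 - 2*j^3 - 8*j^2 - 4*j - 7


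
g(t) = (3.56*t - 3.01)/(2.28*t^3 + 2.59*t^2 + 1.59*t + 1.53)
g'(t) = (3.56*t - 3.01)*(-6.84*t^2 - 5.18*t - 1.59)/(2.28*t^3 + 2.59*t^2 + 1.59*t + 1.53)^2 + 3.56/(2.28*t^3 + 2.59*t^2 + 1.59*t + 1.53) = (-16.2336*t^3 + 11.368*t^2 + 15.5918*t + 10.2327)/(5.1984*t^6 + 11.8104*t^5 + 13.9585*t^4 + 15.213*t^3 + 10.4535*t^2 + 4.8654*t + 2.3409)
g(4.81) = 0.04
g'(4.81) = -0.01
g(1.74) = 0.13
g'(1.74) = -0.02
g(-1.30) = 6.53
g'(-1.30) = 32.81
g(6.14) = 0.03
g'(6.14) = -0.01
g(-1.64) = 2.12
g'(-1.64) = 5.00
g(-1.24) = 9.21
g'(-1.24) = 60.49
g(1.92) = 0.13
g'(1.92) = -0.04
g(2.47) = 0.10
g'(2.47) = -0.04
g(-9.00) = 0.02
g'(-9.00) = 0.01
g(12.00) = 0.01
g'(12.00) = -0.00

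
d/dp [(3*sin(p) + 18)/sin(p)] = -18*cos(p)/sin(p)^2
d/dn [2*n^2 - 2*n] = 4*n - 2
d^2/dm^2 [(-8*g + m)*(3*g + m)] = 2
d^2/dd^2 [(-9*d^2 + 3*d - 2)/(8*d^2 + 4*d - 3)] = 2*(480*d^3 - 1032*d^2 + 24*d - 125)/(512*d^6 + 768*d^5 - 192*d^4 - 512*d^3 + 72*d^2 + 108*d - 27)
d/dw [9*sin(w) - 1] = 9*cos(w)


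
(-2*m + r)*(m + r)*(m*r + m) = -2*m^3*r - 2*m^3 - m^2*r^2 - m^2*r + m*r^3 + m*r^2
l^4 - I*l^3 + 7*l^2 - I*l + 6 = (l - 3*I)*(l - I)*(l + I)*(l + 2*I)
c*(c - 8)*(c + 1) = c^3 - 7*c^2 - 8*c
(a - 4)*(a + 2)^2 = a^3 - 12*a - 16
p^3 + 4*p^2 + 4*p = p*(p + 2)^2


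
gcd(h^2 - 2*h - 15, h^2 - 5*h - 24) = h + 3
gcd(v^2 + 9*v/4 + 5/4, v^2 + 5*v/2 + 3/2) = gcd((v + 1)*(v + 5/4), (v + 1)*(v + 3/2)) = v + 1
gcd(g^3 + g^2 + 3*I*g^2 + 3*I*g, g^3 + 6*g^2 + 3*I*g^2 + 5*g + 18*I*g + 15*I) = g^2 + g*(1 + 3*I) + 3*I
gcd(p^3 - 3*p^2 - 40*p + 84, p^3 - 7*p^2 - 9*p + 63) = p - 7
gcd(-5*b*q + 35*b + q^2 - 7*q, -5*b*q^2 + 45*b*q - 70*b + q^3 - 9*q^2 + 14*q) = -5*b*q + 35*b + q^2 - 7*q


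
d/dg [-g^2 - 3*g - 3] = -2*g - 3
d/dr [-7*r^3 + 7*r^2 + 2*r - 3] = -21*r^2 + 14*r + 2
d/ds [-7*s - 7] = -7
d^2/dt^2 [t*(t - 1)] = 2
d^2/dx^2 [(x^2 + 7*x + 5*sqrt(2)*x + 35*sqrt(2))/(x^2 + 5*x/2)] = 4*(18*x^3 + 20*sqrt(2)*x^3 + 420*sqrt(2)*x^2 + 1050*sqrt(2)*x + 875*sqrt(2))/(x^3*(8*x^3 + 60*x^2 + 150*x + 125))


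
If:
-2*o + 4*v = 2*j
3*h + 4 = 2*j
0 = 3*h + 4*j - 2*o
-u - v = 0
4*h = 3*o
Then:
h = -24/19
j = 2/19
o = -32/19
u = 15/19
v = -15/19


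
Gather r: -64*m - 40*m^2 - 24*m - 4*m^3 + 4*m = -4*m^3 - 40*m^2 - 84*m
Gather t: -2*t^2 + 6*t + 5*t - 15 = -2*t^2 + 11*t - 15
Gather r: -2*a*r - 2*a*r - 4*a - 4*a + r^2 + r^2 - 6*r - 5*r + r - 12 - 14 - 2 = -8*a + 2*r^2 + r*(-4*a - 10) - 28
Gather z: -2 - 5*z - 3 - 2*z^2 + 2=-2*z^2 - 5*z - 3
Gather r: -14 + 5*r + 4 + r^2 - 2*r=r^2 + 3*r - 10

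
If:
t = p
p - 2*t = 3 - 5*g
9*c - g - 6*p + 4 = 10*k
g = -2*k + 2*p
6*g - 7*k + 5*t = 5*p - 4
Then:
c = 1148/459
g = 50/51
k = 24/17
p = 97/51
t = 97/51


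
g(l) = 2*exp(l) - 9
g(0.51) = -5.67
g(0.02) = -6.96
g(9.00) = 16197.17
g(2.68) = 20.17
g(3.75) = 76.04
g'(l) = 2*exp(l)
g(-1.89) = -8.70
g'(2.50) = 24.36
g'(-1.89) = 0.30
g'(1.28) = 7.19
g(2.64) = 19.03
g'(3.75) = 85.04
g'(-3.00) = 0.10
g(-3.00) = -8.90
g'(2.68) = 29.17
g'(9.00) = 16206.17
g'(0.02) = 2.04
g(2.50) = 15.36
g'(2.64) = 28.03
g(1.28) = -1.81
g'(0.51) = 3.33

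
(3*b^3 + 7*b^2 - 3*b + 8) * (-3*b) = -9*b^4 - 21*b^3 + 9*b^2 - 24*b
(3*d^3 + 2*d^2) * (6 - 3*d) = -9*d^4 + 12*d^3 + 12*d^2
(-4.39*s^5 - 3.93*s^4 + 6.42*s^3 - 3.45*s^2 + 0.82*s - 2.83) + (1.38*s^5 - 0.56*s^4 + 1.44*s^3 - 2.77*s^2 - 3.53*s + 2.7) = -3.01*s^5 - 4.49*s^4 + 7.86*s^3 - 6.22*s^2 - 2.71*s - 0.13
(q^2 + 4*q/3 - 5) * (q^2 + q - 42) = q^4 + 7*q^3/3 - 137*q^2/3 - 61*q + 210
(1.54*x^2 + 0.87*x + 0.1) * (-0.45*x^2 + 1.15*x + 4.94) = -0.693*x^4 + 1.3795*x^3 + 8.5631*x^2 + 4.4128*x + 0.494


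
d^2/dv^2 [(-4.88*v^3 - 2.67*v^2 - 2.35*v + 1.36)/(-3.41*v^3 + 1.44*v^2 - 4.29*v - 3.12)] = (1.13686837721616e-13*v^7 + 110.019558*v^6 - 264.377982*v^5 - 1116.393762*v^4 - 93.3907740000001*v^3 + 27.5637599999999*v^2 + 485.5968*v - 73.206432)/(39.651821*v^9 - 50.233392*v^8 + 170.866575*v^7 - 20.540664*v^6 + 123.038487*v^5 + 213.756192*v^4 + 62.891829*v^3 + 130.209768*v^2 + 125.281728*v + 30.371328)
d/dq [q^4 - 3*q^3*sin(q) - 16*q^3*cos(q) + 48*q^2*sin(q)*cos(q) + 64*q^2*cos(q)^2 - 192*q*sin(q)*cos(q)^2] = 16*q^3*sin(q) - 3*q^3*cos(q) + 4*q^3 - 9*q^2*sin(q) - 64*q^2*sin(2*q) - 48*q^2*cos(q) + 48*q^2*cos(2*q) + 48*q*sin(2*q) - 48*q*cos(q) + 64*q*cos(2*q) - 144*q*cos(3*q) + 64*q - 48*sin(q) - 48*sin(3*q)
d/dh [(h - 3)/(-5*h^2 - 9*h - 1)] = (-5*h^2 - 9*h + (h - 3)*(10*h + 9) - 1)/(5*h^2 + 9*h + 1)^2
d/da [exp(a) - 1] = exp(a)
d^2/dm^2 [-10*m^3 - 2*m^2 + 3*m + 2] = -60*m - 4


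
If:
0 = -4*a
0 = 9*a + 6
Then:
No Solution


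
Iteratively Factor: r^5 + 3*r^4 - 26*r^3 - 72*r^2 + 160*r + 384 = (r - 3)*(r^4 + 6*r^3 - 8*r^2 - 96*r - 128) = (r - 3)*(r + 4)*(r^3 + 2*r^2 - 16*r - 32) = (r - 3)*(r + 2)*(r + 4)*(r^2 - 16) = (r - 4)*(r - 3)*(r + 2)*(r + 4)*(r + 4)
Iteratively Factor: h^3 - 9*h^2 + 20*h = (h - 5)*(h^2 - 4*h) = (h - 5)*(h - 4)*(h)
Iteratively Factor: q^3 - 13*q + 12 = (q + 4)*(q^2 - 4*q + 3) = (q - 3)*(q + 4)*(q - 1)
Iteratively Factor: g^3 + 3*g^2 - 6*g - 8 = (g + 1)*(g^2 + 2*g - 8) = (g + 1)*(g + 4)*(g - 2)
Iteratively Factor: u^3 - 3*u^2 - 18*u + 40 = (u - 5)*(u^2 + 2*u - 8) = (u - 5)*(u + 4)*(u - 2)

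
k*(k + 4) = k^2 + 4*k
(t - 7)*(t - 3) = t^2 - 10*t + 21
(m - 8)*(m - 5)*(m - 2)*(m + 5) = m^4 - 10*m^3 - 9*m^2 + 250*m - 400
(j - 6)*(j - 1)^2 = j^3 - 8*j^2 + 13*j - 6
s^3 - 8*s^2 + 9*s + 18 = (s - 6)*(s - 3)*(s + 1)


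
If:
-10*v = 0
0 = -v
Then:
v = 0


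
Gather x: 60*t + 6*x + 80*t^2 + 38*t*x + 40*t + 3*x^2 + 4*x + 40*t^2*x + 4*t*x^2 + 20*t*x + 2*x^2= 80*t^2 + 100*t + x^2*(4*t + 5) + x*(40*t^2 + 58*t + 10)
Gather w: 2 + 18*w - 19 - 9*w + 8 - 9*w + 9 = 0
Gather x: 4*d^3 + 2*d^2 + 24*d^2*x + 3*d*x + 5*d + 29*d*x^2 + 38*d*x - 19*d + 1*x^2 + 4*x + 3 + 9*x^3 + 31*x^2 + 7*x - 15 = 4*d^3 + 2*d^2 - 14*d + 9*x^3 + x^2*(29*d + 32) + x*(24*d^2 + 41*d + 11) - 12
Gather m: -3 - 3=-6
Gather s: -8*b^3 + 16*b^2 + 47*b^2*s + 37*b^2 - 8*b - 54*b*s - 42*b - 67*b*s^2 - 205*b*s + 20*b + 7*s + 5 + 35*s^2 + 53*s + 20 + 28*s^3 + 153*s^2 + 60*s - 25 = -8*b^3 + 53*b^2 - 30*b + 28*s^3 + s^2*(188 - 67*b) + s*(47*b^2 - 259*b + 120)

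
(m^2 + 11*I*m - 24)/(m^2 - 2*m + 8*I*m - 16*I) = (m + 3*I)/(m - 2)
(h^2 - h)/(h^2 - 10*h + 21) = h*(h - 1)/(h^2 - 10*h + 21)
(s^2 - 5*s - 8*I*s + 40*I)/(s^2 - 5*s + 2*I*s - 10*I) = (s - 8*I)/(s + 2*I)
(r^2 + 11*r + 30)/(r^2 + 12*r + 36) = (r + 5)/(r + 6)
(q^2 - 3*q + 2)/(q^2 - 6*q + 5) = (q - 2)/(q - 5)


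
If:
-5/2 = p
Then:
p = -5/2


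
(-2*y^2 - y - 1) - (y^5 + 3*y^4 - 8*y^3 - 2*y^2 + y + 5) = -y^5 - 3*y^4 + 8*y^3 - 2*y - 6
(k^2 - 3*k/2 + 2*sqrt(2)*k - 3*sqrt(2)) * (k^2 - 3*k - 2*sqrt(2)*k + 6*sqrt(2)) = k^4 - 9*k^3/2 - 7*k^2/2 + 36*k - 36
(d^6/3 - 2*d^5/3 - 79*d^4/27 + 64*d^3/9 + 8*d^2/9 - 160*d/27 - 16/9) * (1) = d^6/3 - 2*d^5/3 - 79*d^4/27 + 64*d^3/9 + 8*d^2/9 - 160*d/27 - 16/9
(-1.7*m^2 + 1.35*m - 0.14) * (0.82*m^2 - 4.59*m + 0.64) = -1.394*m^4 + 8.91*m^3 - 7.3993*m^2 + 1.5066*m - 0.0896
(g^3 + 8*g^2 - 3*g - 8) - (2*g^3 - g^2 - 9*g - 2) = -g^3 + 9*g^2 + 6*g - 6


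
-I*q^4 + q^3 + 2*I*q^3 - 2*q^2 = q^2*(q - 2)*(-I*q + 1)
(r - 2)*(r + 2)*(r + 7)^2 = r^4 + 14*r^3 + 45*r^2 - 56*r - 196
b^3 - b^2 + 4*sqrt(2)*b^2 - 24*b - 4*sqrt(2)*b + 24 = (b - 1)*(b - 2*sqrt(2))*(b + 6*sqrt(2))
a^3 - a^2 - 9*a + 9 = (a - 3)*(a - 1)*(a + 3)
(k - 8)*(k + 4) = k^2 - 4*k - 32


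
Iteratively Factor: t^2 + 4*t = (t + 4)*(t)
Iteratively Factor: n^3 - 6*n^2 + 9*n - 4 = (n - 1)*(n^2 - 5*n + 4) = (n - 1)^2*(n - 4)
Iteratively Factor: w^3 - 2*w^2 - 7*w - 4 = (w - 4)*(w^2 + 2*w + 1) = (w - 4)*(w + 1)*(w + 1)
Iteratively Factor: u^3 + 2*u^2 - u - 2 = (u - 1)*(u^2 + 3*u + 2) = (u - 1)*(u + 1)*(u + 2)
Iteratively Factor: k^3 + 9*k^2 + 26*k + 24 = (k + 3)*(k^2 + 6*k + 8) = (k + 3)*(k + 4)*(k + 2)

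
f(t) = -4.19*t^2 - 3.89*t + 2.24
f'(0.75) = -10.18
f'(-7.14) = 55.94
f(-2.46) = -13.55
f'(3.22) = -30.87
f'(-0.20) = -2.21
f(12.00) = -647.80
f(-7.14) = -183.59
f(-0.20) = 2.85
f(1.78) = -17.96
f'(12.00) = -104.45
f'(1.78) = -18.81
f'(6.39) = -57.44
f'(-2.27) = 15.13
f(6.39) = -193.70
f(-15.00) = -882.16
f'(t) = -8.38*t - 3.89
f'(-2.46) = 16.72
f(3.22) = -53.73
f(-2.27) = -10.52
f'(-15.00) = 121.81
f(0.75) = -3.03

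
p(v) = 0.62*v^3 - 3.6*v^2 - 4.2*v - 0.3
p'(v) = 1.86*v^2 - 7.2*v - 4.2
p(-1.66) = -6.08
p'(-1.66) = 12.88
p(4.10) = -35.30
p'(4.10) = -2.45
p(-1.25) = -1.89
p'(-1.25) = 7.71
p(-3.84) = -72.36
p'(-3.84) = 50.87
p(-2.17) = -14.47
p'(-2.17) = 20.18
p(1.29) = -10.38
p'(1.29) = -10.39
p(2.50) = -23.61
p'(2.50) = -10.58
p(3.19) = -30.21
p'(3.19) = -8.24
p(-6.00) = -238.62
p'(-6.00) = 105.96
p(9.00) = 122.28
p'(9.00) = 81.66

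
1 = 1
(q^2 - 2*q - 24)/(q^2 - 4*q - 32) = (q - 6)/(q - 8)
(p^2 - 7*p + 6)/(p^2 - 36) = (p - 1)/(p + 6)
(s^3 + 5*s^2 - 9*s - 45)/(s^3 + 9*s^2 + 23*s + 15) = (s - 3)/(s + 1)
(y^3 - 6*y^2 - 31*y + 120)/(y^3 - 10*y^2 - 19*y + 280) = (y - 3)/(y - 7)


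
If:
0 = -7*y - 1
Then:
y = -1/7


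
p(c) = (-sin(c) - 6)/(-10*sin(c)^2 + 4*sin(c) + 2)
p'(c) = (20*sin(c)*cos(c) - 4*cos(c))*(-sin(c) - 6)/(-10*sin(c)^2 + 4*sin(c) + 2)^2 - cos(c)/(-10*sin(c)^2 + 4*sin(c) + 2) = (-5*sin(c)^2 - 60*sin(c) + 11)*cos(c)/(2*(5*sin(c)^2 - 2*sin(c) - 1)^2)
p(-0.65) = 1.32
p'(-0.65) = 4.34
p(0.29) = -2.70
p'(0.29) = -2.33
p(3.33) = -6.46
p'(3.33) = -53.51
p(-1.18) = 0.50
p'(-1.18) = 0.45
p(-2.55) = 1.63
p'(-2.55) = -6.38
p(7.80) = 1.76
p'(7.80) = -0.37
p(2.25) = 7.20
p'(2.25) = 54.84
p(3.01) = -2.61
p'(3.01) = -1.09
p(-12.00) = -5.16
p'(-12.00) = -23.79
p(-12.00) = -5.16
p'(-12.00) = -23.79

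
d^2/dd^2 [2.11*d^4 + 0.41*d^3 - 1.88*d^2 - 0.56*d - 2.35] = 25.32*d^2 + 2.46*d - 3.76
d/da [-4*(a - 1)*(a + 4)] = -8*a - 12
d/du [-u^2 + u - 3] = 1 - 2*u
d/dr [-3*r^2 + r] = 1 - 6*r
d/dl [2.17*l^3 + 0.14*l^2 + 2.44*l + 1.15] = 6.51*l^2 + 0.28*l + 2.44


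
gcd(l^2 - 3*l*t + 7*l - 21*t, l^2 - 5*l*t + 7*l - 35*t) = l + 7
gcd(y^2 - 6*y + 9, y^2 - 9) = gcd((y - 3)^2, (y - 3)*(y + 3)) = y - 3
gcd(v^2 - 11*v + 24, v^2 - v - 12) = 1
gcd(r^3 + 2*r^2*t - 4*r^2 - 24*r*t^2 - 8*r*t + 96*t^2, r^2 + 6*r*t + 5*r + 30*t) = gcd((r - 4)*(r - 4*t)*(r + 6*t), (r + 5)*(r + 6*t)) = r + 6*t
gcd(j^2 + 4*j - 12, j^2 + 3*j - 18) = j + 6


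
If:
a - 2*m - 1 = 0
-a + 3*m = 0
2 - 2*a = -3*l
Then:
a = 3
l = 4/3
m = 1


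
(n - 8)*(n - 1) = n^2 - 9*n + 8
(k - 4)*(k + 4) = k^2 - 16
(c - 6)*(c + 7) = c^2 + c - 42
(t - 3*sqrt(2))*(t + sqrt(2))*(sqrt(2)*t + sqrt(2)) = sqrt(2)*t^3 - 4*t^2 + sqrt(2)*t^2 - 6*sqrt(2)*t - 4*t - 6*sqrt(2)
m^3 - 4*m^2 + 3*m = m*(m - 3)*(m - 1)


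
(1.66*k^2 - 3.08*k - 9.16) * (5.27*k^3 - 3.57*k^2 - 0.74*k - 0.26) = 8.7482*k^5 - 22.1578*k^4 - 38.506*k^3 + 34.5488*k^2 + 7.5792*k + 2.3816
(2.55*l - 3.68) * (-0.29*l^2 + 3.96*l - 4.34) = -0.7395*l^3 + 11.1652*l^2 - 25.6398*l + 15.9712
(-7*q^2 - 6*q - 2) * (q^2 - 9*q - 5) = -7*q^4 + 57*q^3 + 87*q^2 + 48*q + 10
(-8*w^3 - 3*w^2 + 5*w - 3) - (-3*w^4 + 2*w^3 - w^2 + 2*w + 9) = 3*w^4 - 10*w^3 - 2*w^2 + 3*w - 12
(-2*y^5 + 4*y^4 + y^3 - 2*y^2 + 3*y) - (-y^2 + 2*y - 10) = -2*y^5 + 4*y^4 + y^3 - y^2 + y + 10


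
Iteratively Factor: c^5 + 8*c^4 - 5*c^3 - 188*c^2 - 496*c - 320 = (c - 5)*(c^4 + 13*c^3 + 60*c^2 + 112*c + 64) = (c - 5)*(c + 4)*(c^3 + 9*c^2 + 24*c + 16) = (c - 5)*(c + 4)^2*(c^2 + 5*c + 4) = (c - 5)*(c + 4)^3*(c + 1)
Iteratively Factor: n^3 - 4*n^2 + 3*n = (n - 3)*(n^2 - n) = n*(n - 3)*(n - 1)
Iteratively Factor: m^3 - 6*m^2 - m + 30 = (m - 5)*(m^2 - m - 6) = (m - 5)*(m + 2)*(m - 3)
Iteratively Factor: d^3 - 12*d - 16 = (d - 4)*(d^2 + 4*d + 4) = (d - 4)*(d + 2)*(d + 2)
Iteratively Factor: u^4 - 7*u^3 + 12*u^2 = (u)*(u^3 - 7*u^2 + 12*u) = u^2*(u^2 - 7*u + 12) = u^2*(u - 3)*(u - 4)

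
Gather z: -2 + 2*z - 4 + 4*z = 6*z - 6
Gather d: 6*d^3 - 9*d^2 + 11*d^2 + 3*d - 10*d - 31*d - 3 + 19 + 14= 6*d^3 + 2*d^2 - 38*d + 30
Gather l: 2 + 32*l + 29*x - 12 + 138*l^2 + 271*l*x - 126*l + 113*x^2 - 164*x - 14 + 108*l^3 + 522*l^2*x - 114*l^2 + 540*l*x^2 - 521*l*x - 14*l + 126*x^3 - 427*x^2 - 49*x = 108*l^3 + l^2*(522*x + 24) + l*(540*x^2 - 250*x - 108) + 126*x^3 - 314*x^2 - 184*x - 24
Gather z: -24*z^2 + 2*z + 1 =-24*z^2 + 2*z + 1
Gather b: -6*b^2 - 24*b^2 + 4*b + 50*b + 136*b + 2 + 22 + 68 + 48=-30*b^2 + 190*b + 140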